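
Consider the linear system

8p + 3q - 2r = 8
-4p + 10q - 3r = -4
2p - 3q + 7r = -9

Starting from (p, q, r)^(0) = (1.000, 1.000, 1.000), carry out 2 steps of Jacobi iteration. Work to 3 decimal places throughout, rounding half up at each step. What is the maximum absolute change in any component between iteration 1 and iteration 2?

0.693

Iteration 1:
  p = (8 - (3)·1.000 - (-2)·1.000) / (8) = 0.875
  q = (-4 - (-4)·1.000 - (-3)·1.000) / (10) = 0.300
  r = (-9 - (2)·1.000 - (-3)·1.000) / (7) = -1.143
Iteration 2:
  p = (8 - (3)·0.300 - (-2)·-1.143) / (8) = 0.602
  q = (-4 - (-4)·0.875 - (-3)·-1.143) / (10) = -0.393
  r = (-9 - (2)·0.875 - (-3)·0.300) / (7) = -1.407
Change: (-0.273, -0.693, -0.264) → max |·| = 0.693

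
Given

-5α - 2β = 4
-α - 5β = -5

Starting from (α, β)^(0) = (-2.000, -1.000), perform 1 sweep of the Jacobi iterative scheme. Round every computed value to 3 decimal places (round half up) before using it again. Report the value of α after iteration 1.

Iteration 1:
  α = (4 - (-2)·-1.000) / (-5) = -0.400
  β = (-5 - (-1)·-2.000) / (-5) = 1.400

-0.400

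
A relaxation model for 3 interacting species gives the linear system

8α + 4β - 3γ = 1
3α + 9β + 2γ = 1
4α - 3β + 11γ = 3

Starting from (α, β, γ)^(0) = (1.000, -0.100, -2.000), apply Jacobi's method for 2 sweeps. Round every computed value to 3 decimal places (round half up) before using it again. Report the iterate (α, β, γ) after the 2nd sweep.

Iteration 1:
  α = (1 - (4)·-0.100 - (-3)·-2.000) / (8) = -0.575
  β = (1 - (3)·1.000 - (2)·-2.000) / (9) = 0.222
  γ = (3 - (4)·1.000 - (-3)·-0.100) / (11) = -0.118
Iteration 2:
  α = (1 - (4)·0.222 - (-3)·-0.118) / (8) = -0.030
  β = (1 - (3)·-0.575 - (2)·-0.118) / (9) = 0.329
  γ = (3 - (4)·-0.575 - (-3)·0.222) / (11) = 0.542

(-0.030, 0.329, 0.542)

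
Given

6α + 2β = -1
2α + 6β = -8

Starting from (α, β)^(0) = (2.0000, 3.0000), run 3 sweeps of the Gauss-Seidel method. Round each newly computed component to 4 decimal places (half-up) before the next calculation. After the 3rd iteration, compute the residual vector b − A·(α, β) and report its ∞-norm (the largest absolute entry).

Iteration 1:
  α = (-1 - (2)·3.0000) / (6) = -1.1667
  β = (-8 - (2)·-1.1667) / (6) = -0.9444
Iteration 2:
  α = (-1 - (2)·-0.9444) / (6) = 0.1481
  β = (-8 - (2)·0.1481) / (6) = -1.3827
Iteration 3:
  α = (-1 - (2)·-1.3827) / (6) = 0.2942
  β = (-8 - (2)·0.2942) / (6) = -1.4314
Residual b − A·x = (0.0976, 0.0000); ∞-norm = 0.0976

0.0976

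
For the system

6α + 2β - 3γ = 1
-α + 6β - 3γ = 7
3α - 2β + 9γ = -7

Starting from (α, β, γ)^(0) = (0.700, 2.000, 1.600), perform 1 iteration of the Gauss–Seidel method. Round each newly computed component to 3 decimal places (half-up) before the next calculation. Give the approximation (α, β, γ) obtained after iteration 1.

Iteration 1:
  α = (1 - (2)·2.000 - (-3)·1.600) / (6) = 0.300
  β = (7 - (-1)·0.300 - (-3)·1.600) / (6) = 2.017
  γ = (-7 - (3)·0.300 - (-2)·2.017) / (9) = -0.430

(0.300, 2.017, -0.430)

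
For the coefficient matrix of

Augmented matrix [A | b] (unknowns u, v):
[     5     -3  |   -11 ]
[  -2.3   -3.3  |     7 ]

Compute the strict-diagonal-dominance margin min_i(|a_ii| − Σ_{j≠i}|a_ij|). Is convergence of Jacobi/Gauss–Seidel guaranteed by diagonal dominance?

1

row 1: |5| − (3) = 2
row 2: |-3.3| − (2.3) = 1
minimum over rows = 1 → strictly diagonally dominant (convergence guaranteed)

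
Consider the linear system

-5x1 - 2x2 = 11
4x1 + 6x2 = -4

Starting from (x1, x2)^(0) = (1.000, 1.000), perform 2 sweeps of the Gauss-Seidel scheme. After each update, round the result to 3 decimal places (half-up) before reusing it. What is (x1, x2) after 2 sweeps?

Iteration 1:
  x1 = (11 - (-2)·1.000) / (-5) = -2.600
  x2 = (-4 - (4)·-2.600) / (6) = 1.067
Iteration 2:
  x1 = (11 - (-2)·1.067) / (-5) = -2.627
  x2 = (-4 - (4)·-2.627) / (6) = 1.085

(-2.627, 1.085)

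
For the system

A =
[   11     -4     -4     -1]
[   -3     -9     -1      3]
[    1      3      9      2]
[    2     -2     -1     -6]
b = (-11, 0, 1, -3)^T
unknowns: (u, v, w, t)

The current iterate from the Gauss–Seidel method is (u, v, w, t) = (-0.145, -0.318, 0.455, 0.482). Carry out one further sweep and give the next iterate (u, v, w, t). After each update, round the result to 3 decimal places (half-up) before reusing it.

(-0.906, 0.412, -0.033, 0.066)

One sweep:
  u = (-11 - (-4)·-0.318 - (-4)·0.455 - (-1)·0.482) / (11) = -0.906
  v = (0 - (-3)·-0.906 - (-1)·0.455 - (3)·0.482) / (-9) = 0.412
  w = (1 - (1)·-0.906 - (3)·0.412 - (2)·0.482) / (9) = -0.033
  t = (-3 - (2)·-0.906 - (-2)·0.412 - (-1)·-0.033) / (-6) = 0.066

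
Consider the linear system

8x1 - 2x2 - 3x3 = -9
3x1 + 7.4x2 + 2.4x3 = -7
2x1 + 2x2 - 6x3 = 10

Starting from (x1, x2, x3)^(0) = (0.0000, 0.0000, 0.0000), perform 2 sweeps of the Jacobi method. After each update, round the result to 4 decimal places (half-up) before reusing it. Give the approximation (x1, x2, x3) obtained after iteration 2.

(-1.9865, 0.0507, -2.3570)

Iteration 1:
  x1 = (-9 - (-2)·0.0000 - (-3)·0.0000) / (8) = -1.1250
  x2 = (-7 - (3)·0.0000 - (2.4)·0.0000) / (7.4) = -0.9459
  x3 = (10 - (2)·0.0000 - (2)·0.0000) / (-6) = -1.6667
Iteration 2:
  x1 = (-9 - (-2)·-0.9459 - (-3)·-1.6667) / (8) = -1.9865
  x2 = (-7 - (3)·-1.1250 - (2.4)·-1.6667) / (7.4) = 0.0507
  x3 = (10 - (2)·-1.1250 - (2)·-0.9459) / (-6) = -2.3570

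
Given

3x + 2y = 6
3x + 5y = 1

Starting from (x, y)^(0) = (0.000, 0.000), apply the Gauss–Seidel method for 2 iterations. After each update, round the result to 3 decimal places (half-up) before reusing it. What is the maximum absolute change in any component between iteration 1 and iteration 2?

Iteration 1:
  x = (6 - (2)·0.000) / (3) = 2.000
  y = (1 - (3)·2.000) / (5) = -1.000
Iteration 2:
  x = (6 - (2)·-1.000) / (3) = 2.667
  y = (1 - (3)·2.667) / (5) = -1.400
Change: (0.667, -0.400) → max |·| = 0.667

0.667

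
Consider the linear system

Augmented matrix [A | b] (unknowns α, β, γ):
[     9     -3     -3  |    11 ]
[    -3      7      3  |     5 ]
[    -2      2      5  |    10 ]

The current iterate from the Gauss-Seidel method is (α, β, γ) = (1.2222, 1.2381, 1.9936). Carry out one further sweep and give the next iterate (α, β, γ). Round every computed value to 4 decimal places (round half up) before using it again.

One sweep:
  α = (11 - (-3)·1.2381 - (-3)·1.9936) / (9) = 2.2995
  β = (5 - (-3)·2.2995 - (3)·1.9936) / (7) = 0.8454
  γ = (10 - (-2)·2.2995 - (2)·0.8454) / (5) = 2.5816

(2.2995, 0.8454, 2.5816)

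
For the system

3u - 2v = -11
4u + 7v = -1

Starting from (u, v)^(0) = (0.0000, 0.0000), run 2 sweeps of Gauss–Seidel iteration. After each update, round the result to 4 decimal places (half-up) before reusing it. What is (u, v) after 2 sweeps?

Iteration 1:
  u = (-11 - (-2)·0.0000) / (3) = -3.6667
  v = (-1 - (4)·-3.6667) / (7) = 1.9524
Iteration 2:
  u = (-11 - (-2)·1.9524) / (3) = -2.3651
  v = (-1 - (4)·-2.3651) / (7) = 1.2086

(-2.3651, 1.2086)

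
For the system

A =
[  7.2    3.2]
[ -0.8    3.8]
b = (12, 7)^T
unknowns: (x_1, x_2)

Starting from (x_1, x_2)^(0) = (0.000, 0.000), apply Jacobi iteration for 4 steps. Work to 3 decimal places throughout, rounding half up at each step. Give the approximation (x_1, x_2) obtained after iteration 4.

(0.768, 1.988)

Iteration 1:
  x_1 = (12 - (3.2)·0.000) / (7.2) = 1.667
  x_2 = (7 - (-0.8)·0.000) / (3.8) = 1.842
Iteration 2:
  x_1 = (12 - (3.2)·1.842) / (7.2) = 0.848
  x_2 = (7 - (-0.8)·1.667) / (3.8) = 2.193
Iteration 3:
  x_1 = (12 - (3.2)·2.193) / (7.2) = 0.692
  x_2 = (7 - (-0.8)·0.848) / (3.8) = 2.021
Iteration 4:
  x_1 = (12 - (3.2)·2.021) / (7.2) = 0.768
  x_2 = (7 - (-0.8)·0.692) / (3.8) = 1.988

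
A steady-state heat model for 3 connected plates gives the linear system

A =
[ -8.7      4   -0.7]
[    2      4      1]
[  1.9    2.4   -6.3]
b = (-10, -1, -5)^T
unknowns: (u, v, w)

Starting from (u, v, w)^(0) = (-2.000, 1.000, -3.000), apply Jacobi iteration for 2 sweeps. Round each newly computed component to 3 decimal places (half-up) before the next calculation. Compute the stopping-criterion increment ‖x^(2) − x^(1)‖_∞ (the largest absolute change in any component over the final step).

2.818

Iteration 1:
  u = (-10 - (4)·1.000 - (-0.7)·-3.000) / (-8.7) = 1.851
  v = (-1 - (2)·-2.000 - (1)·-3.000) / (4) = 1.500
  w = (-5 - (1.9)·-2.000 - (2.4)·1.000) / (-6.3) = 0.571
Iteration 2:
  u = (-10 - (4)·1.500 - (-0.7)·0.571) / (-8.7) = 1.793
  v = (-1 - (2)·1.851 - (1)·0.571) / (4) = -1.318
  w = (-5 - (1.9)·1.851 - (2.4)·1.500) / (-6.3) = 1.923
Change: (-0.058, -2.818, 1.352) → max |·| = 2.818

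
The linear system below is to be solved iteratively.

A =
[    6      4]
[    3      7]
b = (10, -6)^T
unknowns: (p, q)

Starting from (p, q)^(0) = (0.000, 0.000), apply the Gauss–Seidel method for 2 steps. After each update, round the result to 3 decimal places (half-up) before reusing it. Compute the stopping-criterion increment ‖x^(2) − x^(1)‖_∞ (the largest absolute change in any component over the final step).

Iteration 1:
  p = (10 - (4)·0.000) / (6) = 1.667
  q = (-6 - (3)·1.667) / (7) = -1.572
Iteration 2:
  p = (10 - (4)·-1.572) / (6) = 2.715
  q = (-6 - (3)·2.715) / (7) = -2.021
Change: (1.048, -0.449) → max |·| = 1.048

1.048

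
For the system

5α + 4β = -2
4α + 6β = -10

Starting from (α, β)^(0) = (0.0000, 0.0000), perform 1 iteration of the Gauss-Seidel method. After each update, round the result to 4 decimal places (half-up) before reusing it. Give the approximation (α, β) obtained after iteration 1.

Iteration 1:
  α = (-2 - (4)·0.0000) / (5) = -0.4000
  β = (-10 - (4)·-0.4000) / (6) = -1.4000

(-0.4000, -1.4000)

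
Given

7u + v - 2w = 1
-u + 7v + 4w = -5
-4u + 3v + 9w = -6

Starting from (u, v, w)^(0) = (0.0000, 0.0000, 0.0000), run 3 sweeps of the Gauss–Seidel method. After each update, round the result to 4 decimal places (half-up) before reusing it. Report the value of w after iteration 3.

Iteration 1:
  u = (1 - (1)·0.0000 - (-2)·0.0000) / (7) = 0.1429
  v = (-5 - (-1)·0.1429 - (4)·0.0000) / (7) = -0.6939
  w = (-6 - (-4)·0.1429 - (3)·-0.6939) / (9) = -0.3719
Iteration 2:
  u = (1 - (1)·-0.6939 - (-2)·-0.3719) / (7) = 0.1357
  v = (-5 - (-1)·0.1357 - (4)·-0.3719) / (7) = -0.4824
  w = (-6 - (-4)·0.1357 - (3)·-0.4824) / (9) = -0.4456
Iteration 3:
  u = (1 - (1)·-0.4824 - (-2)·-0.4456) / (7) = 0.0845
  v = (-5 - (-1)·0.0845 - (4)·-0.4456) / (7) = -0.4476
  w = (-6 - (-4)·0.0845 - (3)·-0.4476) / (9) = -0.4799

-0.4799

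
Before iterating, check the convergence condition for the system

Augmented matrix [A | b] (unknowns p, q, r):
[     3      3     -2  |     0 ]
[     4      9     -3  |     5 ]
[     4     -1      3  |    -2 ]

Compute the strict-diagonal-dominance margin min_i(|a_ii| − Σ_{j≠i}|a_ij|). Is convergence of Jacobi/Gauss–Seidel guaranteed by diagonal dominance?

row 1: |3| − (3+2) = -2
row 2: |9| − (4+3) = 2
row 3: |3| − (4+1) = -2
minimum over rows = -2 → not strictly diagonally dominant

-2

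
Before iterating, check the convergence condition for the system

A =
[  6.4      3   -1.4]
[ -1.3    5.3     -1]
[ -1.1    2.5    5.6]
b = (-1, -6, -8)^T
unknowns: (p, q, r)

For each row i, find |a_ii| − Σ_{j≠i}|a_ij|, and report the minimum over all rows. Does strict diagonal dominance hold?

2

row 1: |6.4| − (3+1.4) = 2
row 2: |5.3| − (1.3+1) = 3
row 3: |5.6| − (1.1+2.5) = 2
minimum over rows = 2 → strictly diagonally dominant (convergence guaranteed)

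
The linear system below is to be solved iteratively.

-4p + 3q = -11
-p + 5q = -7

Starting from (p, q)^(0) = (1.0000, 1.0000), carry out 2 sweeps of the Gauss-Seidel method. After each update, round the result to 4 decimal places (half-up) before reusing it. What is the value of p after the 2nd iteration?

2.2250

Iteration 1:
  p = (-11 - (3)·1.0000) / (-4) = 3.5000
  q = (-7 - (-1)·3.5000) / (5) = -0.7000
Iteration 2:
  p = (-11 - (3)·-0.7000) / (-4) = 2.2250
  q = (-7 - (-1)·2.2250) / (5) = -0.9550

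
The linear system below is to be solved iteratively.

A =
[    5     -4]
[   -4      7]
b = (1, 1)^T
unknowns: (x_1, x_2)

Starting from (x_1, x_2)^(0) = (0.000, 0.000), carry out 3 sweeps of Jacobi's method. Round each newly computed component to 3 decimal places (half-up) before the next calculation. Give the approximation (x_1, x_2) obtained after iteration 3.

Iteration 1:
  x_1 = (1 - (-4)·0.000) / (5) = 0.200
  x_2 = (1 - (-4)·0.000) / (7) = 0.143
Iteration 2:
  x_1 = (1 - (-4)·0.143) / (5) = 0.314
  x_2 = (1 - (-4)·0.200) / (7) = 0.257
Iteration 3:
  x_1 = (1 - (-4)·0.257) / (5) = 0.406
  x_2 = (1 - (-4)·0.314) / (7) = 0.322

(0.406, 0.322)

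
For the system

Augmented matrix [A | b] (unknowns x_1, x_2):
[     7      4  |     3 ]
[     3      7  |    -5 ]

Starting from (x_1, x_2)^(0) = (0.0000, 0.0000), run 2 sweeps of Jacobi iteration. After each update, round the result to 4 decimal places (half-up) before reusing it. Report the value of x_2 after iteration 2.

-0.8980

Iteration 1:
  x_1 = (3 - (4)·0.0000) / (7) = 0.4286
  x_2 = (-5 - (3)·0.0000) / (7) = -0.7143
Iteration 2:
  x_1 = (3 - (4)·-0.7143) / (7) = 0.8367
  x_2 = (-5 - (3)·0.4286) / (7) = -0.8980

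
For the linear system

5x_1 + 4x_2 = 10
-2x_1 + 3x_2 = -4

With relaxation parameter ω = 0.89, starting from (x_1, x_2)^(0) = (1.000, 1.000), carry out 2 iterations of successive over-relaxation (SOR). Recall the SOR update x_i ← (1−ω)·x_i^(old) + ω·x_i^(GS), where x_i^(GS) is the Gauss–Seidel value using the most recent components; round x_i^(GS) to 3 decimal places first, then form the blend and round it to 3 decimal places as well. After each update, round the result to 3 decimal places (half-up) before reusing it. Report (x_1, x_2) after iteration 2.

(2.178, 0.064)

Iteration 1:
  x_1: GS value = (10 - (4)·1.000) / (5) = 1.200;  x_1 ← (1−ω)·1.000 + ω·1.200 = 1.178
  x_2: GS value = (-4 - (-2)·1.178) / (3) = -0.548;  x_2 ← (1−ω)·1.000 + ω·-0.548 = -0.378
Iteration 2:
  x_1: GS value = (10 - (4)·-0.378) / (5) = 2.302;  x_1 ← (1−ω)·1.178 + ω·2.302 = 2.178
  x_2: GS value = (-4 - (-2)·2.178) / (3) = 0.119;  x_2 ← (1−ω)·-0.378 + ω·0.119 = 0.064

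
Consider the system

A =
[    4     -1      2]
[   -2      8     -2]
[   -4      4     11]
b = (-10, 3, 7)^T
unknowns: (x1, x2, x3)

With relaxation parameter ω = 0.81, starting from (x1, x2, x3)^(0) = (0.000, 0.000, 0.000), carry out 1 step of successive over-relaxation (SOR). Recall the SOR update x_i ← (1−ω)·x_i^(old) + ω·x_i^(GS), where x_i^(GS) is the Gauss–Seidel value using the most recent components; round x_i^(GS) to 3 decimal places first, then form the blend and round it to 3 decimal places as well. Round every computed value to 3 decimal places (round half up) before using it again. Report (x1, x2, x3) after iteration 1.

(-2.025, -0.106, -0.049)

Iteration 1:
  x1: GS value = (-10 - (-1)·0.000 - (2)·0.000) / (4) = -2.500;  x1 ← (1−ω)·0.000 + ω·-2.500 = -2.025
  x2: GS value = (3 - (-2)·-2.025 - (-2)·0.000) / (8) = -0.131;  x2 ← (1−ω)·0.000 + ω·-0.131 = -0.106
  x3: GS value = (7 - (-4)·-2.025 - (4)·-0.106) / (11) = -0.061;  x3 ← (1−ω)·0.000 + ω·-0.061 = -0.049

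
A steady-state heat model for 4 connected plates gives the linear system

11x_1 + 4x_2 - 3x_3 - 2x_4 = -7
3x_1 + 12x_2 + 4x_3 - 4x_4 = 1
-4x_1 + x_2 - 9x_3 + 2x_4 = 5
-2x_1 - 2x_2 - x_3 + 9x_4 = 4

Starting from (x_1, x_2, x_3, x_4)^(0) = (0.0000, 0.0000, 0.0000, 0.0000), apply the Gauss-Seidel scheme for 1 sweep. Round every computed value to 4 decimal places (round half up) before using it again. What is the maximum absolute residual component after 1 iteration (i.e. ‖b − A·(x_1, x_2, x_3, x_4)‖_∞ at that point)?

2.3020

Iteration 1:
  x_1 = (-7 - (4)·0.0000 - (-3)·0.0000 - (-2)·0.0000) / (11) = -0.6364
  x_2 = (1 - (3)·-0.6364 - (4)·0.0000 - (-4)·0.0000) / (12) = 0.2424
  x_3 = (5 - (-4)·-0.6364 - (1)·0.2424 - (2)·0.0000) / (-9) = -0.2458
  x_4 = (4 - (-2)·-0.6364 - (-2)·0.2424 - (-1)·-0.2458) / (9) = 0.3296
Residual b − A·x = (-1.0474, 2.3020, -0.6594, -0.0002); ∞-norm = 2.3020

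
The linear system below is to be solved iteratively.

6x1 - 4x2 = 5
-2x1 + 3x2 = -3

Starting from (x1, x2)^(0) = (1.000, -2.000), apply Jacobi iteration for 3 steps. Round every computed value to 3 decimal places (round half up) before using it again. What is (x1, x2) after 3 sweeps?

Iteration 1:
  x1 = (5 - (-4)·-2.000) / (6) = -0.500
  x2 = (-3 - (-2)·1.000) / (3) = -0.333
Iteration 2:
  x1 = (5 - (-4)·-0.333) / (6) = 0.611
  x2 = (-3 - (-2)·-0.500) / (3) = -1.333
Iteration 3:
  x1 = (5 - (-4)·-1.333) / (6) = -0.055
  x2 = (-3 - (-2)·0.611) / (3) = -0.593

(-0.055, -0.593)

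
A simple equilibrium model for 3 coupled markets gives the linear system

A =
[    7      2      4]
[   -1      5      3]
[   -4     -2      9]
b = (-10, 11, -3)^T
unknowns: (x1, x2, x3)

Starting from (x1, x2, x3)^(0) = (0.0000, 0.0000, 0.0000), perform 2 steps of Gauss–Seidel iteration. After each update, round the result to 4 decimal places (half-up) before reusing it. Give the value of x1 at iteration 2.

-1.6653

Iteration 1:
  x1 = (-10 - (2)·0.0000 - (4)·0.0000) / (7) = -1.4286
  x2 = (11 - (-1)·-1.4286 - (3)·0.0000) / (5) = 1.9143
  x3 = (-3 - (-4)·-1.4286 - (-2)·1.9143) / (9) = -0.5429
Iteration 2:
  x1 = (-10 - (2)·1.9143 - (4)·-0.5429) / (7) = -1.6653
  x2 = (11 - (-1)·-1.6653 - (3)·-0.5429) / (5) = 2.1927
  x3 = (-3 - (-4)·-1.6653 - (-2)·2.1927) / (9) = -0.5862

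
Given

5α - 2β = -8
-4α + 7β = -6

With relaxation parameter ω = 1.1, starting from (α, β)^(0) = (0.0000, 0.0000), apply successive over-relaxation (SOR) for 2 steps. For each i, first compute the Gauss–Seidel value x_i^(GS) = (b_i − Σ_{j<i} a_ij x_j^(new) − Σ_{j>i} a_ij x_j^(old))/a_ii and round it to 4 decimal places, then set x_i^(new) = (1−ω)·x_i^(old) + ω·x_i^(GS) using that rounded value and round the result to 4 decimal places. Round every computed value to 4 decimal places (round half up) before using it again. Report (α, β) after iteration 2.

(-2.4857, -2.3003)

Iteration 1:
  α: GS value = (-8 - (-2)·0.0000) / (5) = -1.6000;  α ← (1−ω)·0.0000 + ω·-1.6000 = -1.7600
  β: GS value = (-6 - (-4)·-1.7600) / (7) = -1.8629;  β ← (1−ω)·0.0000 + ω·-1.8629 = -2.0492
Iteration 2:
  α: GS value = (-8 - (-2)·-2.0492) / (5) = -2.4197;  α ← (1−ω)·-1.7600 + ω·-2.4197 = -2.4857
  β: GS value = (-6 - (-4)·-2.4857) / (7) = -2.2775;  β ← (1−ω)·-2.0492 + ω·-2.2775 = -2.3003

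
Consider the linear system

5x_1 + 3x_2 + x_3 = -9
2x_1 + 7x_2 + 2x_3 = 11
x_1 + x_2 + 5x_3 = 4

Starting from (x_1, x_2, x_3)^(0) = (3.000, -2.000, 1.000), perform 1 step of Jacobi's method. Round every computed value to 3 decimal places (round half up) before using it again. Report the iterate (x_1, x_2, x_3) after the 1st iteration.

Iteration 1:
  x_1 = (-9 - (3)·-2.000 - (1)·1.000) / (5) = -0.800
  x_2 = (11 - (2)·3.000 - (2)·1.000) / (7) = 0.429
  x_3 = (4 - (1)·3.000 - (1)·-2.000) / (5) = 0.600

(-0.800, 0.429, 0.600)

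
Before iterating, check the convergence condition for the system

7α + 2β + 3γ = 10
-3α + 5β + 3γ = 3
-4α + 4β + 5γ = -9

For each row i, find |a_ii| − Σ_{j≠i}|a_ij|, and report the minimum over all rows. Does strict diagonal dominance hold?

row 1: |7| − (2+3) = 2
row 2: |5| − (3+3) = -1
row 3: |5| − (4+4) = -3
minimum over rows = -3 → not strictly diagonally dominant

-3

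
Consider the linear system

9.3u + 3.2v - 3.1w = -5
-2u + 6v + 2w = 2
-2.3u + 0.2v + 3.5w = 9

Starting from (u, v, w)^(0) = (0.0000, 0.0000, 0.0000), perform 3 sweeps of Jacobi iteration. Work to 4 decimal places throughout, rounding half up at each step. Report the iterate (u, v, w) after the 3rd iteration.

Iteration 1:
  u = (-5 - (3.2)·0.0000 - (-3.1)·0.0000) / (9.3) = -0.5376
  v = (2 - (-2)·0.0000 - (2)·0.0000) / (6) = 0.3333
  w = (9 - (-2.3)·0.0000 - (0.2)·0.0000) / (3.5) = 2.5714
Iteration 2:
  u = (-5 - (3.2)·0.3333 - (-3.1)·2.5714) / (9.3) = 0.2048
  v = (2 - (-2)·-0.5376 - (2)·2.5714) / (6) = -0.7030
  w = (9 - (-2.3)·-0.5376 - (0.2)·0.3333) / (3.5) = 2.1991
Iteration 3:
  u = (-5 - (3.2)·-0.7030 - (-3.1)·2.1991) / (9.3) = 0.4373
  v = (2 - (-2)·0.2048 - (2)·2.1991) / (6) = -0.3314
  w = (9 - (-2.3)·0.2048 - (0.2)·-0.7030) / (3.5) = 2.7462

(0.4373, -0.3314, 2.7462)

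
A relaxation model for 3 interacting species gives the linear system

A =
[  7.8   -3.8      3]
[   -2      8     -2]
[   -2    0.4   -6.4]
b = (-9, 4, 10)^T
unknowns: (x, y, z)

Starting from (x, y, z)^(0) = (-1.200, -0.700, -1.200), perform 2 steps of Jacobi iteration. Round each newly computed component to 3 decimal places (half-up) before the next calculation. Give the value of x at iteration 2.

-0.729

Iteration 1:
  x = (-9 - (-3.8)·-0.700 - (3)·-1.200) / (7.8) = -1.033
  y = (4 - (-2)·-1.200 - (-2)·-1.200) / (8) = -0.100
  z = (10 - (-2)·-1.200 - (0.4)·-0.700) / (-6.4) = -1.231
Iteration 2:
  x = (-9 - (-3.8)·-0.100 - (3)·-1.231) / (7.8) = -0.729
  y = (4 - (-2)·-1.033 - (-2)·-1.231) / (8) = -0.066
  z = (10 - (-2)·-1.033 - (0.4)·-0.100) / (-6.4) = -1.246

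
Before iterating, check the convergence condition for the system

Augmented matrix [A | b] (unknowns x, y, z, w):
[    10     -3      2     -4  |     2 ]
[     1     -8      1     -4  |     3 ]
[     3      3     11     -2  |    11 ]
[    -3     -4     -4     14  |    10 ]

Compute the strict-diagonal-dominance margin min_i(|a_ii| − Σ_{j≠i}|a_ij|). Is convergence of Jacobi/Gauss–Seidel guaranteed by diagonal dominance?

1

row 1: |10| − (3+2+4) = 1
row 2: |-8| − (1+1+4) = 2
row 3: |11| − (3+3+2) = 3
row 4: |14| − (3+4+4) = 3
minimum over rows = 1 → strictly diagonally dominant (convergence guaranteed)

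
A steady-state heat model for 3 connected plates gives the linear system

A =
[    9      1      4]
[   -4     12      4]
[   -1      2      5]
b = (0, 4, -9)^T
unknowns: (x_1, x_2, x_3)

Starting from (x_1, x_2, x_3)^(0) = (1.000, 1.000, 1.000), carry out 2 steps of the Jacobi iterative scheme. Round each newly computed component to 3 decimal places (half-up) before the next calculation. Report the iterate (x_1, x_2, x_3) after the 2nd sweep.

Iteration 1:
  x_1 = (0 - (1)·1.000 - (4)·1.000) / (9) = -0.556
  x_2 = (4 - (-4)·1.000 - (4)·1.000) / (12) = 0.333
  x_3 = (-9 - (-1)·1.000 - (2)·1.000) / (5) = -2.000
Iteration 2:
  x_1 = (0 - (1)·0.333 - (4)·-2.000) / (9) = 0.852
  x_2 = (4 - (-4)·-0.556 - (4)·-2.000) / (12) = 0.815
  x_3 = (-9 - (-1)·-0.556 - (2)·0.333) / (5) = -2.044

(0.852, 0.815, -2.044)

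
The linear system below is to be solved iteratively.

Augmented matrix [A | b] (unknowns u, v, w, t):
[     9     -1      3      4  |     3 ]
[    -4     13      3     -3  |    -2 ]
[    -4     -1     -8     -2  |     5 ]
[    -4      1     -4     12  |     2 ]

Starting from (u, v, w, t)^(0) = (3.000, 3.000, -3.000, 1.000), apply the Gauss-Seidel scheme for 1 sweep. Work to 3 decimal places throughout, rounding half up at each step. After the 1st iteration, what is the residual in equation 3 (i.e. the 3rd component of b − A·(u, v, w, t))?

-2.127

Iteration 1:
  u = (3 - (-1)·3.000 - (3)·-3.000 - (4)·1.000) / (9) = 1.222
  v = (-2 - (-4)·1.222 - (3)·-3.000 - (-3)·1.000) / (13) = 1.145
  w = (5 - (-4)·1.222 - (-1)·1.145 - (-2)·1.000) / (-8) = -1.629
  t = (2 - (-4)·1.222 - (1)·1.145 - (-4)·-1.629) / (12) = -0.064
Residual b − A·x = (-1.710, -7.302, -2.127, -0.005)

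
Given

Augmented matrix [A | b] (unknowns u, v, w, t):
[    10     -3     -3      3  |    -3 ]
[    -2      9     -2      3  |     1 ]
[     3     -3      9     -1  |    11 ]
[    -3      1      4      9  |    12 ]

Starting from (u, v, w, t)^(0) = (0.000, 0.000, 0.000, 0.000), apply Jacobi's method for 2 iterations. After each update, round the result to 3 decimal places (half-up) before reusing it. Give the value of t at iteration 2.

Iteration 1:
  u = (-3 - (-3)·0.000 - (-3)·0.000 - (3)·0.000) / (10) = -0.300
  v = (1 - (-2)·0.000 - (-2)·0.000 - (3)·0.000) / (9) = 0.111
  w = (11 - (3)·0.000 - (-3)·0.000 - (-1)·0.000) / (9) = 1.222
  t = (12 - (-3)·0.000 - (1)·0.000 - (4)·0.000) / (9) = 1.333
Iteration 2:
  u = (-3 - (-3)·0.111 - (-3)·1.222 - (3)·1.333) / (10) = -0.300
  v = (1 - (-2)·-0.300 - (-2)·1.222 - (3)·1.333) / (9) = -0.128
  w = (11 - (3)·-0.300 - (-3)·0.111 - (-1)·1.333) / (9) = 1.507
  t = (12 - (-3)·-0.300 - (1)·0.111 - (4)·1.222) / (9) = 0.678

0.678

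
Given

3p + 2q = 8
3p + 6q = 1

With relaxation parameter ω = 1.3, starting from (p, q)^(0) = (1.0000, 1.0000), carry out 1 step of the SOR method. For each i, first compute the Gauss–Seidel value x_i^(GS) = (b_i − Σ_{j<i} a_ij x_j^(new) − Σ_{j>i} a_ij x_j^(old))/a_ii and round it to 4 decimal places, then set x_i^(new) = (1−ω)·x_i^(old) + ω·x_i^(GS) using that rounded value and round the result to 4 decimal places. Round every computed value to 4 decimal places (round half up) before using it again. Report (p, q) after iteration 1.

(2.3000, -1.5783)

Iteration 1:
  p: GS value = (8 - (2)·1.0000) / (3) = 2.0000;  p ← (1−ω)·1.0000 + ω·2.0000 = 2.3000
  q: GS value = (1 - (3)·2.3000) / (6) = -0.9833;  q ← (1−ω)·1.0000 + ω·-0.9833 = -1.5783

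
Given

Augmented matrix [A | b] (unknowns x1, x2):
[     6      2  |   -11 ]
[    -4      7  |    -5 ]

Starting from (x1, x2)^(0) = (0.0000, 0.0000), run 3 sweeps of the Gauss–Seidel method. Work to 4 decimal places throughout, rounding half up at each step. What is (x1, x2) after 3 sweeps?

(-1.3579, -1.4902)

Iteration 1:
  x1 = (-11 - (2)·0.0000) / (6) = -1.8333
  x2 = (-5 - (-4)·-1.8333) / (7) = -1.7619
Iteration 2:
  x1 = (-11 - (2)·-1.7619) / (6) = -1.2460
  x2 = (-5 - (-4)·-1.2460) / (7) = -1.4263
Iteration 3:
  x1 = (-11 - (2)·-1.4263) / (6) = -1.3579
  x2 = (-5 - (-4)·-1.3579) / (7) = -1.4902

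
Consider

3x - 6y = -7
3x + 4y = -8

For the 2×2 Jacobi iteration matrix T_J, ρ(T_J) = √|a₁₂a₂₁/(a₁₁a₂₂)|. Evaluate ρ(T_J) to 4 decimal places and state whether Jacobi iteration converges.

1.2247

a₁₂a₂₁/(a₁₁a₂₂) = (-6)·(3) / ((3)·(4)) = -1.500000
ρ = √|-1.500000| = √1.500000 = 1.2247
ρ > 1, so Jacobi diverges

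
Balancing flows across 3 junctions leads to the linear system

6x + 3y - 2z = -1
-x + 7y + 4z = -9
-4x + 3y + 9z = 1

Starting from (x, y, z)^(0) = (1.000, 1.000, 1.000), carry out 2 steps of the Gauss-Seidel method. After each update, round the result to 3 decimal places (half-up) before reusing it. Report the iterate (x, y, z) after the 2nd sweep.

Iteration 1:
  x = (-1 - (3)·1.000 - (-2)·1.000) / (6) = -0.333
  y = (-9 - (-1)·-0.333 - (4)·1.000) / (7) = -1.905
  z = (1 - (-4)·-0.333 - (3)·-1.905) / (9) = 0.598
Iteration 2:
  x = (-1 - (3)·-1.905 - (-2)·0.598) / (6) = 0.985
  y = (-9 - (-1)·0.985 - (4)·0.598) / (7) = -1.487
  z = (1 - (-4)·0.985 - (3)·-1.487) / (9) = 1.045

(0.985, -1.487, 1.045)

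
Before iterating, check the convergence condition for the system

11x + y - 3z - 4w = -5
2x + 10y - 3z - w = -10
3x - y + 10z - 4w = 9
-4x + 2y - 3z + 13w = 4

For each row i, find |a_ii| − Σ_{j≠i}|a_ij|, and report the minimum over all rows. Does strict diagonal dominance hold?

row 1: |11| − (1+3+4) = 3
row 2: |10| − (2+3+1) = 4
row 3: |10| − (3+1+4) = 2
row 4: |13| − (4+2+3) = 4
minimum over rows = 2 → strictly diagonally dominant (convergence guaranteed)

2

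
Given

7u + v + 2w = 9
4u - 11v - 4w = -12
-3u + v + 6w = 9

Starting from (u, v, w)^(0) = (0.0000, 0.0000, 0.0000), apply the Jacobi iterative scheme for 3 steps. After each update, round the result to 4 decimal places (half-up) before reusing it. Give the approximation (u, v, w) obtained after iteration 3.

Iteration 1:
  u = (9 - (1)·0.0000 - (2)·0.0000) / (7) = 1.2857
  v = (-12 - (4)·0.0000 - (-4)·0.0000) / (-11) = 1.0909
  w = (9 - (-3)·0.0000 - (1)·0.0000) / (6) = 1.5000
Iteration 2:
  u = (9 - (1)·1.0909 - (2)·1.5000) / (7) = 0.7013
  v = (-12 - (4)·1.2857 - (-4)·1.5000) / (-11) = 1.0130
  w = (9 - (-3)·1.2857 - (1)·1.0909) / (6) = 1.9610
Iteration 3:
  u = (9 - (1)·1.0130 - (2)·1.9610) / (7) = 0.5807
  v = (-12 - (4)·0.7013 - (-4)·1.9610) / (-11) = 0.6328
  w = (9 - (-3)·0.7013 - (1)·1.0130) / (6) = 1.6818

(0.5807, 0.6328, 1.6818)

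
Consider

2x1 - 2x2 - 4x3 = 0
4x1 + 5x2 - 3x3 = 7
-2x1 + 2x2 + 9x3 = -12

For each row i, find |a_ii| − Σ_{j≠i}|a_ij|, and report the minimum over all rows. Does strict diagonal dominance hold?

row 1: |2| − (2+4) = -4
row 2: |5| − (4+3) = -2
row 3: |9| − (2+2) = 5
minimum over rows = -4 → not strictly diagonally dominant

-4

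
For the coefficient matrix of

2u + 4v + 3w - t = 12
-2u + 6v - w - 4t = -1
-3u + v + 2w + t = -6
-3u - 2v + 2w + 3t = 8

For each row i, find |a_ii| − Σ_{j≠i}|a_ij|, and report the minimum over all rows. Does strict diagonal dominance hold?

row 1: |2| − (4+3+1) = -6
row 2: |6| − (2+1+4) = -1
row 3: |2| − (3+1+1) = -3
row 4: |3| − (3+2+2) = -4
minimum over rows = -6 → not strictly diagonally dominant

-6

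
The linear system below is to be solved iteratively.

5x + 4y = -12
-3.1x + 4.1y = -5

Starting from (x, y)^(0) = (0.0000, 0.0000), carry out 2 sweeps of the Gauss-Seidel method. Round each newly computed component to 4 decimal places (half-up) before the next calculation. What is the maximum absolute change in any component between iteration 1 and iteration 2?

2.4273

Iteration 1:
  x = (-12 - (4)·0.0000) / (5) = -2.4000
  y = (-5 - (-3.1)·-2.4000) / (4.1) = -3.0341
Iteration 2:
  x = (-12 - (4)·-3.0341) / (5) = 0.0273
  y = (-5 - (-3.1)·0.0273) / (4.1) = -1.1989
Change: (2.4273, 1.8352) → max |·| = 2.4273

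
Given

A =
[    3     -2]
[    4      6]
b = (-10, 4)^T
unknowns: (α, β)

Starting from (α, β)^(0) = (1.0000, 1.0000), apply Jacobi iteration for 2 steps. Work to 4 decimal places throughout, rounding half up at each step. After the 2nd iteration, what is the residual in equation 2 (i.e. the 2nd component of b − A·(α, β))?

2.6662

Iteration 1:
  α = (-10 - (-2)·1.0000) / (3) = -2.6667
  β = (4 - (4)·1.0000) / (6) = 0.0000
Iteration 2:
  α = (-10 - (-2)·0.0000) / (3) = -3.3333
  β = (4 - (4)·-2.6667) / (6) = 2.4445
Residual b − A·x = (4.8889, 2.6662)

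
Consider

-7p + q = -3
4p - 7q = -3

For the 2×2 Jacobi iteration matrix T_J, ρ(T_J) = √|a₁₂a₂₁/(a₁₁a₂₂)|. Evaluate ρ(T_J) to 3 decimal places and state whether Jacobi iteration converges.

a₁₂a₂₁/(a₁₁a₂₂) = (1)·(4) / ((-7)·(-7)) = 0.081633
ρ = √|0.081633| = √0.081633 = 0.286
ρ < 1, so Jacobi converges

0.286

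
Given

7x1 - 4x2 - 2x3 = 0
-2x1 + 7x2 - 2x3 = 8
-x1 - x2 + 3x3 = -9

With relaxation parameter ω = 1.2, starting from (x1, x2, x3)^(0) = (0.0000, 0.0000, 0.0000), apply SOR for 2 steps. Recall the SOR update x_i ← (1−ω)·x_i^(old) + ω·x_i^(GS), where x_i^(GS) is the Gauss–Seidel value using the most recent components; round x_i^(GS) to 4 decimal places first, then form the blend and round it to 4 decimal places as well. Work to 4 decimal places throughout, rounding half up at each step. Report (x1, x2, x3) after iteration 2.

(-0.1057, 0.0147, -3.0261)

Iteration 1:
  x1: GS value = (0 - (-4)·0.0000 - (-2)·0.0000) / (7) = 0.0000;  x1 ← (1−ω)·0.0000 + ω·0.0000 = 0.0000
  x2: GS value = (8 - (-2)·0.0000 - (-2)·0.0000) / (7) = 1.1429;  x2 ← (1−ω)·0.0000 + ω·1.1429 = 1.3715
  x3: GS value = (-9 - (-1)·0.0000 - (-1)·1.3715) / (3) = -2.5428;  x3 ← (1−ω)·0.0000 + ω·-2.5428 = -3.0514
Iteration 2:
  x1: GS value = (0 - (-4)·1.3715 - (-2)·-3.0514) / (7) = -0.0881;  x1 ← (1−ω)·0.0000 + ω·-0.0881 = -0.1057
  x2: GS value = (8 - (-2)·-0.1057 - (-2)·-3.0514) / (7) = 0.2408;  x2 ← (1−ω)·1.3715 + ω·0.2408 = 0.0147
  x3: GS value = (-9 - (-1)·-0.1057 - (-1)·0.0147) / (3) = -3.0303;  x3 ← (1−ω)·-3.0514 + ω·-3.0303 = -3.0261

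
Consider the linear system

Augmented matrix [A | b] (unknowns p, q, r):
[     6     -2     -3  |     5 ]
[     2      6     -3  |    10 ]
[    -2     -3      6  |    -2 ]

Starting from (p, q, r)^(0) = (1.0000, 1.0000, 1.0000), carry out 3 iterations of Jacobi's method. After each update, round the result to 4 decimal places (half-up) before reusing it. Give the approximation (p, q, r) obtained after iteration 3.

Iteration 1:
  p = (5 - (-2)·1.0000 - (-3)·1.0000) / (6) = 1.6667
  q = (10 - (2)·1.0000 - (-3)·1.0000) / (6) = 1.8333
  r = (-2 - (-2)·1.0000 - (-3)·1.0000) / (6) = 0.5000
Iteration 2:
  p = (5 - (-2)·1.8333 - (-3)·0.5000) / (6) = 1.6944
  q = (10 - (2)·1.6667 - (-3)·0.5000) / (6) = 1.3611
  r = (-2 - (-2)·1.6667 - (-3)·1.8333) / (6) = 1.1389
Iteration 3:
  p = (5 - (-2)·1.3611 - (-3)·1.1389) / (6) = 1.8565
  q = (10 - (2)·1.6944 - (-3)·1.1389) / (6) = 1.6713
  r = (-2 - (-2)·1.6944 - (-3)·1.3611) / (6) = 0.9120

(1.8565, 1.6713, 0.9120)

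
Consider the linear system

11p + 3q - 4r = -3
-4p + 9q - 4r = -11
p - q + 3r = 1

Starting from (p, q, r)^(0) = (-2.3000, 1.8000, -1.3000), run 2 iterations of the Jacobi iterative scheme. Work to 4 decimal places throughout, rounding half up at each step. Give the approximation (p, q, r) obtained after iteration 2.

(1.1151, -1.0162, -0.1953)

Iteration 1:
  p = (-3 - (3)·1.8000 - (-4)·-1.3000) / (11) = -1.2364
  q = (-11 - (-4)·-2.3000 - (-4)·-1.3000) / (9) = -2.8222
  r = (1 - (1)·-2.3000 - (-1)·1.8000) / (3) = 1.7000
Iteration 2:
  p = (-3 - (3)·-2.8222 - (-4)·1.7000) / (11) = 1.1151
  q = (-11 - (-4)·-1.2364 - (-4)·1.7000) / (9) = -1.0162
  r = (1 - (1)·-1.2364 - (-1)·-2.8222) / (3) = -0.1953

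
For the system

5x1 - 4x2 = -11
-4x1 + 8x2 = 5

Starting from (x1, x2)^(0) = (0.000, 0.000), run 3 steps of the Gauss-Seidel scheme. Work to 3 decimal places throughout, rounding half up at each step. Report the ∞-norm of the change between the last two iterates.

Iteration 1:
  x1 = (-11 - (-4)·0.000) / (5) = -2.200
  x2 = (5 - (-4)·-2.200) / (8) = -0.475
Iteration 2:
  x1 = (-11 - (-4)·-0.475) / (5) = -2.580
  x2 = (5 - (-4)·-2.580) / (8) = -0.665
Iteration 3:
  x1 = (-11 - (-4)·-0.665) / (5) = -2.732
  x2 = (5 - (-4)·-2.732) / (8) = -0.741
Change: (-0.152, -0.076) → max |·| = 0.152

0.152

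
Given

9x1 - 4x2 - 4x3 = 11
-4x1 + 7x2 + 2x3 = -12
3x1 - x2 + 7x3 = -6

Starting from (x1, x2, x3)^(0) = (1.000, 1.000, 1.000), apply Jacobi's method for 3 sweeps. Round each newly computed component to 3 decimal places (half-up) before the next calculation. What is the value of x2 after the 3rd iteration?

-1.107

Iteration 1:
  x1 = (11 - (-4)·1.000 - (-4)·1.000) / (9) = 2.111
  x2 = (-12 - (-4)·1.000 - (2)·1.000) / (7) = -1.429
  x3 = (-6 - (3)·1.000 - (-1)·1.000) / (7) = -1.143
Iteration 2:
  x1 = (11 - (-4)·-1.429 - (-4)·-1.143) / (9) = 0.079
  x2 = (-12 - (-4)·2.111 - (2)·-1.143) / (7) = -0.181
  x3 = (-6 - (3)·2.111 - (-1)·-1.429) / (7) = -1.966
Iteration 3:
  x1 = (11 - (-4)·-0.181 - (-4)·-1.966) / (9) = 0.268
  x2 = (-12 - (-4)·0.079 - (2)·-1.966) / (7) = -1.107
  x3 = (-6 - (3)·0.079 - (-1)·-0.181) / (7) = -0.917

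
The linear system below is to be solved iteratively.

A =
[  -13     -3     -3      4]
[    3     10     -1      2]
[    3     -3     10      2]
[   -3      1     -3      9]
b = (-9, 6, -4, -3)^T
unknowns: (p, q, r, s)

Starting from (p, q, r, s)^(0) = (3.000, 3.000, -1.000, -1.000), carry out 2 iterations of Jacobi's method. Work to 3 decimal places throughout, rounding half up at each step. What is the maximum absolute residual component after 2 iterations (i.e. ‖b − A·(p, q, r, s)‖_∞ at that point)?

Iteration 1:
  p = (-9 - (-3)·3.000 - (-3)·-1.000 - (4)·-1.000) / (-13) = -0.077
  q = (6 - (3)·3.000 - (-1)·-1.000 - (2)·-1.000) / (10) = -0.200
  r = (-4 - (3)·3.000 - (-3)·3.000 - (2)·-1.000) / (10) = -0.200
  s = (-3 - (-3)·3.000 - (1)·3.000 - (-3)·-1.000) / (9) = 0.000
Iteration 2:
  p = (-9 - (-3)·-0.200 - (-3)·-0.200 - (4)·0.000) / (-13) = 0.785
  q = (6 - (3)·-0.077 - (-1)·-0.200 - (2)·0.000) / (10) = 0.603
  r = (-4 - (3)·-0.077 - (-3)·-0.200 - (2)·0.000) / (10) = -0.437
  s = (-3 - (-3)·-0.077 - (1)·-0.200 - (-3)·-0.200) / (9) = -0.403
Residual b − A·x = (3.315, -2.016, 0.630, 1.068); ∞-norm = 3.315

3.315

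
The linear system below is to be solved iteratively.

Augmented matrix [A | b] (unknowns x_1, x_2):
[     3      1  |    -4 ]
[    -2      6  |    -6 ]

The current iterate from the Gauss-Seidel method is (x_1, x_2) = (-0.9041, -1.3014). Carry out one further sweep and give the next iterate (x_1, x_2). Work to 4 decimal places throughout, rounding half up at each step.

(-0.8995, -1.2998)

One sweep:
  x_1 = (-4 - (1)·-1.3014) / (3) = -0.8995
  x_2 = (-6 - (-2)·-0.8995) / (6) = -1.2998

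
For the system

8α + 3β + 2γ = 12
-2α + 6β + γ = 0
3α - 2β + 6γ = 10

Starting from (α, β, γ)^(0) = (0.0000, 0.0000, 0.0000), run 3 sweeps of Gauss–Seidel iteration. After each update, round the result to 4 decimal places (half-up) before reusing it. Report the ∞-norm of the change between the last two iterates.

Iteration 1:
  α = (12 - (3)·0.0000 - (2)·0.0000) / (8) = 1.5000
  β = (0 - (-2)·1.5000 - (1)·0.0000) / (6) = 0.5000
  γ = (10 - (3)·1.5000 - (-2)·0.5000) / (6) = 1.0833
Iteration 2:
  α = (12 - (3)·0.5000 - (2)·1.0833) / (8) = 1.0417
  β = (0 - (-2)·1.0417 - (1)·1.0833) / (6) = 0.1667
  γ = (10 - (3)·1.0417 - (-2)·0.1667) / (6) = 1.2014
Iteration 3:
  α = (12 - (3)·0.1667 - (2)·1.2014) / (8) = 1.1371
  β = (0 - (-2)·1.1371 - (1)·1.2014) / (6) = 0.1788
  γ = (10 - (3)·1.1371 - (-2)·0.1788) / (6) = 1.1577
Change: (0.0954, 0.0121, -0.0437) → max |·| = 0.0954

0.0954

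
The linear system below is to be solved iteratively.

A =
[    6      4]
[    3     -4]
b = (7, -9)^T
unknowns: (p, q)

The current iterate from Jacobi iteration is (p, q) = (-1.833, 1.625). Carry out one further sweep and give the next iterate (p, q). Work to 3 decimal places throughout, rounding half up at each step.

(0.083, 0.875)

One sweep:
  p = (7 - (4)·1.625) / (6) = 0.083
  q = (-9 - (3)·-1.833) / (-4) = 0.875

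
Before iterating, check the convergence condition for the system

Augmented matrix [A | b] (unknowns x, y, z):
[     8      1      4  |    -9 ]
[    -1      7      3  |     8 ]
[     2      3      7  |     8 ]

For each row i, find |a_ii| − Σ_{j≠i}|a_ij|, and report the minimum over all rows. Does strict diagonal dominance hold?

2

row 1: |8| − (1+4) = 3
row 2: |7| − (1+3) = 3
row 3: |7| − (2+3) = 2
minimum over rows = 2 → strictly diagonally dominant (convergence guaranteed)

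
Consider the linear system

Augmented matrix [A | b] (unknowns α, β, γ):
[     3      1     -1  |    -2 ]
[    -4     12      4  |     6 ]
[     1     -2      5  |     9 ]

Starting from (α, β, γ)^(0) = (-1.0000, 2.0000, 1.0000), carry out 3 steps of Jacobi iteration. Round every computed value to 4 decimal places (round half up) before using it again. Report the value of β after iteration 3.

Iteration 1:
  α = (-2 - (1)·2.0000 - (-1)·1.0000) / (3) = -1.0000
  β = (6 - (-4)·-1.0000 - (4)·1.0000) / (12) = -0.1667
  γ = (9 - (1)·-1.0000 - (-2)·2.0000) / (5) = 2.8000
Iteration 2:
  α = (-2 - (1)·-0.1667 - (-1)·2.8000) / (3) = 0.3222
  β = (6 - (-4)·-1.0000 - (4)·2.8000) / (12) = -0.7667
  γ = (9 - (1)·-1.0000 - (-2)·-0.1667) / (5) = 1.9333
Iteration 3:
  α = (-2 - (1)·-0.7667 - (-1)·1.9333) / (3) = 0.2333
  β = (6 - (-4)·0.3222 - (4)·1.9333) / (12) = -0.0370
  γ = (9 - (1)·0.3222 - (-2)·-0.7667) / (5) = 1.4289

-0.0370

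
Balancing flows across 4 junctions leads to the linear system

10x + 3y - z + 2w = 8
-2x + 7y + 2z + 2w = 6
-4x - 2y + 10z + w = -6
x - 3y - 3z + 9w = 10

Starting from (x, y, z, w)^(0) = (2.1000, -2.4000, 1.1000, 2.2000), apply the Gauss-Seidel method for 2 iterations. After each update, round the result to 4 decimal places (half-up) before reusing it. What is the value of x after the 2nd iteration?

Iteration 1:
  x = (8 - (3)·-2.4000 - (-1)·1.1000 - (2)·2.2000) / (10) = 1.1900
  y = (6 - (-2)·1.1900 - (2)·1.1000 - (2)·2.2000) / (7) = 0.2543
  z = (-6 - (-4)·1.1900 - (-2)·0.2543 - (1)·2.2000) / (10) = -0.2931
  w = (10 - (1)·1.1900 - (-3)·0.2543 - (-3)·-0.2931) / (9) = 0.9660
Iteration 2:
  x = (8 - (3)·0.2543 - (-1)·-0.2931 - (2)·0.9660) / (10) = 0.5012
  y = (6 - (-2)·0.5012 - (2)·-0.2931 - (2)·0.9660) / (7) = 0.8081
  z = (-6 - (-4)·0.5012 - (-2)·0.8081 - (1)·0.9660) / (10) = -0.3345
  w = (10 - (1)·0.5012 - (-3)·0.8081 - (-3)·-0.3345) / (9) = 1.2133

0.5012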